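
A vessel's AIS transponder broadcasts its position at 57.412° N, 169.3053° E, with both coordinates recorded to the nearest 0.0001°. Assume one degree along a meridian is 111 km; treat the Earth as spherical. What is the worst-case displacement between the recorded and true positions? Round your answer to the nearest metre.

6 metres

Rounding to 4 decimal places leaves each coordinate within ±5e-05° of the true value.
N–S: 5e-05° × 111000 m/° = 5.55 m.
Longitude error → 5e-05 × 111000 × cos 57.412° = 5e-05 × 111000 × 0.5386 ≈ 2.9892 m.
Combining orthogonally: (5.55² + 2.9892²)^½ ≈ 6.30379 m.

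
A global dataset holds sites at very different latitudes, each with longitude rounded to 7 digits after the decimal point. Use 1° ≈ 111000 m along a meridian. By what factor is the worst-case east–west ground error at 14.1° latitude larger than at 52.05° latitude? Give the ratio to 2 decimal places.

1.58

Rounding to 7 decimal places leaves the longitude within ±5e-08° of the true value.
At 14.1°: 5e-08° × 111000 × cos 14.1° = 5e-08 × 111000 × 0.9699 ≈ 0.0053828 m.
Error at 52.05° = 5e-08° × 111000 × cos 52.05° ≈ 0.00555 × 0.6150 = 0.0034131 m.
The ratio reduces to cos 14.1° / cos 52.05° = 0.9699/0.6150 ≈ 1.5771.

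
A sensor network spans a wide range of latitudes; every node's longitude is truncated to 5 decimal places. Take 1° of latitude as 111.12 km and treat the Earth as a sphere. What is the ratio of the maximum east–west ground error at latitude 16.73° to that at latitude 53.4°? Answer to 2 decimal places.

Truncating at 5 decimal places can drop up to a full unit in the last place, so the longitude may be off by as much as 1e-05°.
Error at 16.73° = 1e-05° × 111120 × cos 16.73° ≈ 1.1112 × 0.9577 = 1.0642 m.
At 53.4°: 1e-05° × 111120 × cos 53.4° = 1e-05 × 111120 × 0.5962 ≈ 0.66253 m.
The ratio reduces to cos 16.73° / cos 53.4° = 0.9577/0.5962 ≈ 1.6062.

1.61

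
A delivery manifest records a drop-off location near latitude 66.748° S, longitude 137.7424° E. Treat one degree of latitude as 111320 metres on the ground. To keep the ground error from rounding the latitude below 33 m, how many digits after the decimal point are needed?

4

One degree of latitude covers 111320 m.
With N decimal places the half-ulp bound is 0.5·10⁻ᴺ°, or 0.5·10⁻ᴺ × 111320 m on the ground.
Setting 55660 × 10⁻ᴺ ≤ 33 gives 10ᴺ ≥ 1687, i.e. N ≥ 3.23.
N = 3 would give 55.7 m (too coarse); N = 4 gives 5.57 m ≤ 33 m.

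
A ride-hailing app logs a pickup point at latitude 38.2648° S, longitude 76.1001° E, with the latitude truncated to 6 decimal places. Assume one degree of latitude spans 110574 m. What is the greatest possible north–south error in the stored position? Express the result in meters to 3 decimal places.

Truncating at 6 decimal places can drop up to a full unit in the last place, so the latitude may be off by as much as 1e-06°.
So the N–S error is at most 1e-06 × 110574 = 0.110574 m.

0.111 meters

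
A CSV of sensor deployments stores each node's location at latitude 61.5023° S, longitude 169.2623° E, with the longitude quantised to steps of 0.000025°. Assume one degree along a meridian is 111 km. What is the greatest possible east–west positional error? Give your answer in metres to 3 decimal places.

0.662 metres

With a 0.000025° grid the true value lies within half a step, ±0.000025°/2 = ±1.25e-05°, of the stored one.
Parallels shrink by cos φ, so at 61.5023° a degree of longitude is 111000 × 0.4771 ≈ 52960.7 m.
East–west error: 1.25e-05° × 52960.7 m/° ≈ 0.662009 m.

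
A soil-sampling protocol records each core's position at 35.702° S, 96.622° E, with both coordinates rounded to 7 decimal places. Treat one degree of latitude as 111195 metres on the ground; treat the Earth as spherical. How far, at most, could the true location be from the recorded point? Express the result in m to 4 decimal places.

Rounding to 7 decimal places leaves each coordinate within ±5e-08° of the true value.
Latitude error → 5e-08 × 111195 = 0.00555975 m along the meridian.
Longitude error → 5e-08 × 111195 × cos 35.702° = 5e-08 × 111195 × 0.8121 ≈ 0.00451487 m.
Worst case both components are at the extreme and orthogonal: √(0.00555975² + 0.00451487²) ≈ 0.00716204 m.

0.0072 m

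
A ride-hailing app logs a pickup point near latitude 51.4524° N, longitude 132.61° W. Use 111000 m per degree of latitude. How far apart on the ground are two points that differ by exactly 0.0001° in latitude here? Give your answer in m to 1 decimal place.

Along a meridian 0.0001° is 0.0001 × 111000 = 11.1 m.

11.1 m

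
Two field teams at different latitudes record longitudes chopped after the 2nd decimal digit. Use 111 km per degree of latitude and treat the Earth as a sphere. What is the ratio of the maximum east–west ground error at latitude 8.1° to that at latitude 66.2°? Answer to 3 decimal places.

2.453

Truncating at 2 decimal places can drop up to a full unit in the last place, so the longitude may be off by as much as 0.01°.
Error at 8.1° = 0.01° × 111000 × cos 8.1° ≈ 1110 × 0.9900 = 1098.9 m.
Error at 66.2° = 0.01° × 111000 × cos 66.2° ≈ 1110 × 0.4035 = 447.94 m.
The ratio reduces to cos 8.1° / cos 66.2° = 0.9900/0.4035 ≈ 2.4533.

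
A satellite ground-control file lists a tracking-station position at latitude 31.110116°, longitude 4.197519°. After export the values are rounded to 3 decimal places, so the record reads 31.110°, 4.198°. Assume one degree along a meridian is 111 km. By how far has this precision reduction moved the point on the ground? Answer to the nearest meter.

47 meters

The latitude changed by +0.000116° and the longitude by -0.000481°.
North–south shift: 0.000116 × 111000 = 12.876 m.
East–west at this latitude: -0.000481° × 111000 × cos 31.11° ≈ -0.000481 × 95035.6 = -45.7121 m.
Distance: √(12.876² + 45.7121²) ≈ 47.491 m.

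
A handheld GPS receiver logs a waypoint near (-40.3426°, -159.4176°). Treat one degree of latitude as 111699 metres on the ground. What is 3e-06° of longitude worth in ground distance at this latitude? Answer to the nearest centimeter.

26 centimeters

One degree of longitude here spans 111699 × cos 40.3426° = 111699 × 0.7622 ≈ 85135.6 m; 3e-06° of that is 0.255407 m.
That is 0.255407 m = 25.541 cm.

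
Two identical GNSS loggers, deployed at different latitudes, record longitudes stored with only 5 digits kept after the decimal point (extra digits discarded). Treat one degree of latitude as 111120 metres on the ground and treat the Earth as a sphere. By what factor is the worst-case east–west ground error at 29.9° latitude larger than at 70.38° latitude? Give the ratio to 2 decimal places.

Truncating at 5 decimal places can drop up to a full unit in the last place, so the longitude may be off by as much as 1e-05°.
Error at 29.9° = 1e-05° × 111120 × cos 29.9° ≈ 1.1112 × 0.8669 = 0.9633 m.
Error at 70.38° = 1e-05° × 111120 × cos 70.38° ≈ 1.1112 × 0.3358 = 0.37312 m.
Ratio: 0.9633 / 0.37312 = cos 29.9° / cos 70.38° ≈ 2.5817.

2.58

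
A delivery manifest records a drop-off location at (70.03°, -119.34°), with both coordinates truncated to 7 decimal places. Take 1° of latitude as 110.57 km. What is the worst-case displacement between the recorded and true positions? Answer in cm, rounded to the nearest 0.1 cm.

1.2 cm

Truncating at 7 decimal places can drop up to a full unit in the last place, so each coordinate may be off by as much as 1e-07°.
N–S: 1e-07° × 110570 m/° = 0.011057 m.
East–west component at 70.03°: 1e-07° × 110570 × cos 70.03° ≈ 1e-07 × 37762.8 ≈ 0.00377628 m.
The two errors are perpendicular, so the maximum displacement is √(0.011057² + 0.00377628²) ≈ 0.0116841 m.
That is 0.0116841 m = 1.1684 cm.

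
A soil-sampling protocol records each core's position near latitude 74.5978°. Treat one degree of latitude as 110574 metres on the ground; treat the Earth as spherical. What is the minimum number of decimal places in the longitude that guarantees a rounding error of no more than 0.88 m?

5

At 74.5978° one degree of longitude covers 110574 × cos 74.5978° ≈ 110574 × 0.2656 ≈ 29367.7 m.
With N decimal places the half-ulp bound is 0.5·10⁻ᴺ°, or 0.5·10⁻ᴺ × 29367.7 m on the ground.
Need 0.5 × 29367.7 × 10⁻ᴺ ≤ 0.88 → 10⁻ᴺ ≤ 5.993e-05, so N ≥ 4.22.
At 4 places the error can reach 1.47 m, but 5 places keeps it to 0.147 m.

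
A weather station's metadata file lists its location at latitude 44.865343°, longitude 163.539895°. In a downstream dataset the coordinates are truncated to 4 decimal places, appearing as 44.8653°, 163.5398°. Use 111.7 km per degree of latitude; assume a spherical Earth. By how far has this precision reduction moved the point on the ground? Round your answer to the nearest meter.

9 meters

The latitude changed by +0.000043° and the longitude by +0.000095°.
N–S: 0.000043° × 111700 m/° = 4.8031 m.
E–W at 44.8653°: 0.000095° × 111700 × cos 44.8653° = 0.000095 × 111700 × 0.7088 ≈ 7.52108 m.
Distance: √(4.8031² + 7.52108²) ≈ 8.92393 m.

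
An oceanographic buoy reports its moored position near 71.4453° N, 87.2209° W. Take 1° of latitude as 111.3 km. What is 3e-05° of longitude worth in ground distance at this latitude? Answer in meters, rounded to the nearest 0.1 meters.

1.1 meters

At 71.4453° a degree of longitude is 111300 × cos 71.4453° ≈ 35416.8 m, so 3e-05° corresponds to 1.0625 m.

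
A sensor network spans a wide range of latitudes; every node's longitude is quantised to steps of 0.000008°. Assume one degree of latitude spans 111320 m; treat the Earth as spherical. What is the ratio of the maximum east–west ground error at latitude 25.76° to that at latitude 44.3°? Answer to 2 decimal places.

With a 0.000008° grid the true value lies within half a step, ±0.000008°/2 = ±4e-06°, of the stored one.
At 25.76°: 4e-06° × 111320 × cos 25.76° = 4e-06 × 111320 × 0.9006 ≈ 0.40103 m.
Error at 44.3° = 4e-06° × 111320 × cos 44.3° ≈ 0.44528 × 0.7157 = 0.31868 m.
Ratio: 0.40103 / 0.31868 = cos 25.76° / cos 44.3° ≈ 1.2584.

1.26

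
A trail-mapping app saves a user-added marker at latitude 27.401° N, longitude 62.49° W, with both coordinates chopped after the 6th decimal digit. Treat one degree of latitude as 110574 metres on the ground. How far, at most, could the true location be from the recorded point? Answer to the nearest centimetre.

Truncating at 6 decimal places can drop up to a full unit in the last place, so each coordinate may be off by as much as 1e-06°.
Latitude error → 1e-06 × 110574 = 0.110574 m along the meridian.
Longitude error → 1e-06 × 110574 × cos 27.401° = 1e-06 × 110574 × 0.8878 ≈ 0.0981684 m.
The two errors are perpendicular, so the maximum displacement is √(0.110574² + 0.0981684²) ≈ 0.147864 m.
That is 0.147864 m = 14.786 cm.

15 centimetres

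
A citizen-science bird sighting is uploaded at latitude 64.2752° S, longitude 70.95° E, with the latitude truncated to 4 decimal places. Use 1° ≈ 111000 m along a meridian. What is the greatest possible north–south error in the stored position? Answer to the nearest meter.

Truncating at 4 decimal places can drop up to a full unit in the last place, so the latitude may be off by as much as 0.0001°.
North–south distance: 0.0001° × 111000 m/° = 11.1 m.

11 meters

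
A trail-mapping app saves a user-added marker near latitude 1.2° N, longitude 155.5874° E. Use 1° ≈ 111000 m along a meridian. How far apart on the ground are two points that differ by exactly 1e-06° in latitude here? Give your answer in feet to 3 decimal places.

Along a meridian 1e-06° is 1e-06 × 111000 = 0.111 m.
Converting: 0.111 m × 3.2808 ft/m ≈ 0.36417 ft.

0.364 feet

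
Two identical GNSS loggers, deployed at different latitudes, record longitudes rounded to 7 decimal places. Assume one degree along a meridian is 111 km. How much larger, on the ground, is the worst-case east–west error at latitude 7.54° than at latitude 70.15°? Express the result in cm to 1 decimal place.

0.4 cm

Rounding to 7 decimal places leaves the longitude within ±5e-08° of the true value.
At 7.54°: 5e-08° × 111000 × cos 7.54° = 5e-08 × 111000 × 0.9914 ≈ 0.005502 m.
At 70.15°: 5e-08° × 111000 × cos 70.15° = 5e-08 × 111000 × 0.3396 ≈ 0.0018846 m.
So the lower-latitude error exceeds the higher by 0.005502 − 0.0018846 = 0.0036175 m.
That is 0.00361746 m = 0.36175 cm.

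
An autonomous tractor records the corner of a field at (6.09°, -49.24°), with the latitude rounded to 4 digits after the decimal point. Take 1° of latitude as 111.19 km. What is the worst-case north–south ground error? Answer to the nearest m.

Rounding to 4 decimal places leaves the latitude within ±5e-05° of the true value.
Along the meridian that is 5e-05° × 111190 m/° = 5.5595 m.

6 m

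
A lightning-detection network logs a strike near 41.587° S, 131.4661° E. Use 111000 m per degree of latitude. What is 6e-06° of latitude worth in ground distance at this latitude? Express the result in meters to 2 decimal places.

Along a meridian 6e-06° is 6e-06 × 111000 = 0.666 m.

0.67 meters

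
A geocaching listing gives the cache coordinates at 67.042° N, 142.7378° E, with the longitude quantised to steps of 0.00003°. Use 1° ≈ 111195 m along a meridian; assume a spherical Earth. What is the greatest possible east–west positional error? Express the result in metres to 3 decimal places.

0.651 metres

With a 0.00003° grid the true value lies within half a step, ±0.00003°/2 = ±1.5e-05°, of the stored one.
At latitude 67.042° a degree of longitude spans 111195 m × cos 67.042° = 111195 × 0.3901 ≈ 43372.3 m.
Maximum E–W displacement: 1.5e-05 × 43372.3 = 0.650585 m.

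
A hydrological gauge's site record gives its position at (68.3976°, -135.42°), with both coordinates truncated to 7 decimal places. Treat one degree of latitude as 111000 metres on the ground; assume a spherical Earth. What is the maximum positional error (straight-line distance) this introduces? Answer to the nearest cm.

1 cm

Truncating at 7 decimal places can drop up to a full unit in the last place, so each coordinate may be off by as much as 1e-07°.
Latitude error → 1e-07 × 111000 = 0.0111 m along the meridian.
Longitude error → 1e-07 × 111000 × cos 68.3976° = 1e-07 × 111000 × 0.3682 ≈ 0.00408661 m.
The two errors are perpendicular, so the maximum displacement is √(0.0111² + 0.00408661²) ≈ 0.0118284 m.
That is 0.0118284 m = 1.1828 cm.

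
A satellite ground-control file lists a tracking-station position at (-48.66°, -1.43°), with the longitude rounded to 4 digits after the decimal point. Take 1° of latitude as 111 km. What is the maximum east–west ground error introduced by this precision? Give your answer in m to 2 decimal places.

Rounding to 4 decimal places leaves the longitude within ±5e-05° of the true value.
At latitude 48.66° a degree of longitude spans 111000 m × cos 48.66° = 111000 × 0.6605 ≈ 73318.4 m.
Maximum E–W displacement: 5e-05 × 73318.4 = 3.66592 m.

3.67 m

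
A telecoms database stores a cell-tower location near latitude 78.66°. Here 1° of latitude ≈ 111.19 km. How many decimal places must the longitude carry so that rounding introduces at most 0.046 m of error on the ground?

At 78.66° one degree of longitude covers 111190 × cos 78.66° ≈ 111190 × 0.1966 ≈ 21863.4 m.
N decimal places → at most half a unit in the last place, 0.5 × 10⁻ᴺ° = 21863.4/2 × 10⁻ᴺ m.
Setting 10931.7 × 10⁻ᴺ ≤ 0.046 gives 10ᴺ ≥ 2.376e+05, i.e. N ≥ 5.38.
N = 5 would give 0.109 m (too coarse); N = 6 gives 0.0109 m ≤ 0.046 m.

6 decimal places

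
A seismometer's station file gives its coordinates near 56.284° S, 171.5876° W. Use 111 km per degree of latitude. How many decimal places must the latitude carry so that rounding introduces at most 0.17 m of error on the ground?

6

One degree of latitude covers 111000 m.
N decimal places → at most half a unit in the last place, 0.5 × 10⁻ᴺ° = 111000/2 × 10⁻ᴺ m.
Setting 55500 × 10⁻ᴺ ≤ 0.17 gives 10ᴺ ≥ 3.265e+05, i.e. N ≥ 5.51.
So 6 decimal places suffice (0.0555 m); 5 would allow up to 0.555 m.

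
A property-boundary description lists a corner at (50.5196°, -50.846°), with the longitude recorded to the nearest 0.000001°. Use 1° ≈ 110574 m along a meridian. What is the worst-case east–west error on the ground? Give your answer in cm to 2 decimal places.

3.52 cm

Rounding to 6 decimal places leaves the longitude within ±5e-07° of the true value.
One degree of longitude at 50.5196° is 110574 × cos 50.5196° ≈ 110574 × 0.6358 = 70304.5 m.
East–west error: 5e-07° × 70304.5 m/° ≈ 0.0351523 m.
That is 0.0351523 m = 3.5152 cm.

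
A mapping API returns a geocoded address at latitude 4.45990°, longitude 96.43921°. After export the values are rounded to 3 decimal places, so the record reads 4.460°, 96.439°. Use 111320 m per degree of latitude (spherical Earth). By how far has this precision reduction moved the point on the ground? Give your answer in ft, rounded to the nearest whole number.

85 ft

Δlat = 4.45990 − 4.460 = -0.00010°; Δlon = 96.43921 − 96.439 = +0.00021°.
North–south shift: -0.00010 × 111320 = -11.132 m.
East–west at this latitude: 0.00021° × 111320 × cos 4.46° ≈ 0.00021 × 110983 = 23.3064 m.
Hypotenuse of the two orthogonal shifts: √(11.132² + 23.3064²) = 25.8285 m.
Converting: 25.8285 m × 3.2808 ft/m ≈ 84.739 ft.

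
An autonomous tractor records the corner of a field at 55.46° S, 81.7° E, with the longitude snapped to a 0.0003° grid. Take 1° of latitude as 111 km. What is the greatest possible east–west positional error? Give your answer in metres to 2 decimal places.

With a 0.0003° grid the true value lies within half a step, ±0.0003°/2 = ±0.00015°, of the stored one.
Parallels shrink by cos φ, so at 55.46° a degree of longitude is 111000 × 0.5670 ≈ 62934.9 m.
Maximum E–W displacement: 0.00015 × 62934.9 = 9.44024 m.

9.44 metres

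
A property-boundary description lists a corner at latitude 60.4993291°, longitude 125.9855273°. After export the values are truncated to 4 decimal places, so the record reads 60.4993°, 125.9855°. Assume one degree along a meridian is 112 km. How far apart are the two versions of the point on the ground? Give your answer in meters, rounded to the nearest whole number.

The latitude changed by +0.0000291° and the longitude by +0.0000273°.
N–S: 0.0000291° × 112000 m/° = 3.2592 m.
East–west at this latitude: 0.0000273° × 112000 × cos 60.4993° ≈ 0.0000273 × 55152.6 = 1.50567 m.
Distance: √(3.2592² + 1.50567²) ≈ 3.59018 m.

4 meters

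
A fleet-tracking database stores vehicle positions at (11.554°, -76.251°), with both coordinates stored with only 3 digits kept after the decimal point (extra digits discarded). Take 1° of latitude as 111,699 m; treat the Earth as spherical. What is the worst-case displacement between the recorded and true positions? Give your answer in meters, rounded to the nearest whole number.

Truncating at 3 decimal places can drop up to a full unit in the last place, so each coordinate may be off by as much as 0.001°.
N–S: 0.001° × 111699 m/° = 111.699 m.
Longitude error → 0.001 × 111699 × cos 11.554° = 0.001 × 111699 × 0.9797 ≈ 109.436 m.
Combining orthogonally: (111.699² + 109.436²)^½ ≈ 156.374 m.

156 meters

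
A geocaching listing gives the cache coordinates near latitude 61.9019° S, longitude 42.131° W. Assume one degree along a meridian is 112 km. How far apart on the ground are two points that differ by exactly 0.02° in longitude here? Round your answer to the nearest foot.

At 61.9019° a degree of longitude is 112000 × cos 61.9019° ≈ 52750.1 m, so 0.02° corresponds to 1055 m.
In feet: 1055 m ÷ 0.3048 ≈ 3461.3 ft.

3461 feet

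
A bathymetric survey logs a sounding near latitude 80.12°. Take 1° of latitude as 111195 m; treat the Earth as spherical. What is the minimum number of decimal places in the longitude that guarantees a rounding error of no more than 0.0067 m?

7 decimal places

At 80.12° one degree of longitude covers 111195 × cos 80.12° ≈ 111195 × 0.1716 ≈ 19079.4 m.
Rounding to N decimal places gives at most 0.5 × 10⁻ᴺ degrees of error, i.e. 0.5 × 10⁻ᴺ × 19079.4 m.
Need 0.5 × 19079.4 × 10⁻ᴺ ≤ 0.0067 → 10⁻ᴺ ≤ 7.023e-07, so N ≥ 6.15.
So 7 decimal places suffice (0.000954 m); 6 would allow up to 0.00954 m.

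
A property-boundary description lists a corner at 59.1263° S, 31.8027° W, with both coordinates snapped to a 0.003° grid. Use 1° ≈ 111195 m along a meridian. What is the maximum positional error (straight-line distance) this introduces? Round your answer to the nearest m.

With a 0.003° grid the true value lies within half a step, ±0.003°/2 = ±0.0015°, of the stored one.
Latitude error → 0.0015 × 111195 = 166.792 m along the meridian.
Longitude error → 0.0015 × 111195 × cos 59.1263° = 0.0015 × 111195 × 0.5131 ≈ 85.5891 m.
Worst case both components are at the extreme and orthogonal: √(166.792² + 85.5891²) ≈ 187.471 m.

187 m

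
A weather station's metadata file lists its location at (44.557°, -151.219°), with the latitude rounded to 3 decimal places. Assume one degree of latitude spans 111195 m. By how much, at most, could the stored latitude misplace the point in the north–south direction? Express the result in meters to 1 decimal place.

55.6 meters

Rounding to 3 decimal places leaves the latitude within ±0.0005° of the true value.
Along the meridian that is 0.0005° × 111195 m/° = 55.5975 m.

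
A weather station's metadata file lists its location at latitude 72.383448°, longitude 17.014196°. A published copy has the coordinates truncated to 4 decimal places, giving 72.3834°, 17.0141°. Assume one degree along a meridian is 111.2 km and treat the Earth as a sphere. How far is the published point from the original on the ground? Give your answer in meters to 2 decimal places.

Δlat = 72.383448 − 72.3834 = +0.000048°; Δlon = 17.014196 − 17.0141 = +0.000096°.
N–S: 0.000048° × 111200 m/° = 5.3376 m.
E–W at 72.3834°: 0.000096° × 111200 × cos 72.3834° = 0.000096 × 111200 × 0.3026 ≈ 3.23081 m.
Combined displacement = (5.3376² + 3.23081²)^½ ≈ 6.23924 m.

6.24 meters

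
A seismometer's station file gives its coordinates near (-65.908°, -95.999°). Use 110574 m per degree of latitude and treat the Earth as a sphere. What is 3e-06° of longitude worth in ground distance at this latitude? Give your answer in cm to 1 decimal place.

13.5 cm

3e-06° of longitude at 65.908° is 3e-06 × 110574 × cos 65.908° ≈ 3e-06 × 45136.6 = 0.13541 m.
That is 0.13541 m = 13.541 cm.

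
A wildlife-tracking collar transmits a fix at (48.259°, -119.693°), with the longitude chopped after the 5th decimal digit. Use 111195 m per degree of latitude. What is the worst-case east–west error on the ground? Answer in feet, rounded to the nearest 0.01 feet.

Truncating at 5 decimal places can drop up to a full unit in the last place, so the longitude may be off by as much as 1e-05°.
Parallels shrink by cos φ, so at 48.259° a degree of longitude is 111195 × 0.6658 ≈ 74029.7 m.
East–west error: 1e-05° × 74029.7 m/° ≈ 0.740297 m.
In feet: 0.740297 m ÷ 0.3048 ≈ 2.4288 ft.

2.43 feet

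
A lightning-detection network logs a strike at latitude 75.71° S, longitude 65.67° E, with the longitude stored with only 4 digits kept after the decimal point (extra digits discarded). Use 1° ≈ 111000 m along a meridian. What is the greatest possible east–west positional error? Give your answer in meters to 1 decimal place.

2.7 meters

Truncating at 4 decimal places can drop up to a full unit in the last place, so the longitude may be off by as much as 0.0001°.
One degree of longitude at 75.71° is 111000 × cos 75.71° ≈ 111000 × 0.2468 = 27398.1 m.
East–west error: 0.0001° × 27398.1 m/° ≈ 2.73981 m.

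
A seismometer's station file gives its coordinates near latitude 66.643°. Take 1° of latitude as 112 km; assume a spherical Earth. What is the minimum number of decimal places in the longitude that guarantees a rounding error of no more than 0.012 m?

At 66.643° one degree of longitude covers 112000 × cos 66.643° ≈ 112000 × 0.3965 ≈ 44403.4 m.
With N decimal places the half-ulp bound is 0.5·10⁻ᴺ°, or 0.5·10⁻ᴺ × 44403.4 m on the ground.
Setting 22201.7 × 10⁻ᴺ ≤ 0.012 gives 10ᴺ ≥ 1.85e+06, i.e. N ≥ 6.27.
At 6 places the error can reach 0.0222 m, but 7 places keeps it to 0.00222 m.

7 decimal places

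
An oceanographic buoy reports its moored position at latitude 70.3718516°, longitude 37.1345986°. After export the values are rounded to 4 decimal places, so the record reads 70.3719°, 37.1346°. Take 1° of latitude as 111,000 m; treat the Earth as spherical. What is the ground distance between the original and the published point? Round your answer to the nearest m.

The latitude changed by -0.0000484° and the longitude by -0.0000014°.
N–S: -0.0000484° × 111000 m/° = -5.3724 m.
E–W at 70.3719°: -0.0000014° × 111000 × cos 70.3719° = -0.0000014 × 111000 × 0.3359 ≈ -0.052201 m.
Hypotenuse of the two orthogonal shifts: √(5.3724² + 0.052201²) = 5.37265 m.

5 m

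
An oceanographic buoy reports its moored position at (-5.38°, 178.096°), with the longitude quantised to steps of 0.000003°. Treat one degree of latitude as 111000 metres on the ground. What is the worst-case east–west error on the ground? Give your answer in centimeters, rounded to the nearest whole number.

With a 0.000003° grid the true value lies within half a step, ±0.000003°/2 = ±1.5e-06°, of the stored one.
One degree of longitude at 5.38° is 111000 × cos 5.38° ≈ 111000 × 0.9956 = 110511 m.
East–west error: 1.5e-06° × 110511 m/° ≈ 0.165767 m.
That is 0.165767 m = 16.577 cm.

17 centimeters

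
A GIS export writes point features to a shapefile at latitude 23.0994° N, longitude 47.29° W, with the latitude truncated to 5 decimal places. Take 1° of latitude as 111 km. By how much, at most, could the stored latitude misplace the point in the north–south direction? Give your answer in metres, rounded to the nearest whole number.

1 metres

Truncating at 5 decimal places can drop up to a full unit in the last place, so the latitude may be off by as much as 1e-05°.
North–south distance: 1e-05° × 111000 m/° = 1.11 m.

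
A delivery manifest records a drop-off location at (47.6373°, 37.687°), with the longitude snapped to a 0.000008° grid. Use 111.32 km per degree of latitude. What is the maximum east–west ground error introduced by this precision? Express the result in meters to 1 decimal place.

0.3 meters

With a 0.000008° grid the true value lies within half a step, ±0.000008°/2 = ±4e-06°, of the stored one.
One degree of longitude at 47.6373° is 111320 × cos 47.6373° ≈ 111320 × 0.6738 = 75009.8 m.
East–west error: 4e-06° × 75009.8 m/° ≈ 0.300039 m.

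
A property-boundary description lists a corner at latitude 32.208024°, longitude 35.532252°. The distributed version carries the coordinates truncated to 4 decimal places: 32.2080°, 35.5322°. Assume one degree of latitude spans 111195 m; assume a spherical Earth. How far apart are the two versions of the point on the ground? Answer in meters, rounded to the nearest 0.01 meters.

The latitude changed by +0.000024° and the longitude by +0.000052°.
North–south shift: 0.000024 × 111195 = 2.66868 m.
East–west at this latitude: 0.000052° × 111195 × cos 32.208° ≈ 0.000052 × 94084.2 = 4.89238 m.
Combined displacement = (2.66868² + 4.89238²)^½ ≈ 5.5729 m.

5.57 meters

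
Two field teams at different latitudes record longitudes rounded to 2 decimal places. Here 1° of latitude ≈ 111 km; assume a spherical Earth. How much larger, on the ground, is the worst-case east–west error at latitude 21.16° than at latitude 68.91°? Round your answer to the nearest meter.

318 meters

Rounding to 2 decimal places leaves the longitude within ±0.005° of the true value.
At 21.16°: 0.005° × 111000 × cos 21.16° = 0.005 × 111000 × 0.9326 ≈ 517.58 m.
At 68.91°: 0.005° × 111000 × cos 68.91° = 0.005 × 111000 × 0.3598 ≈ 199.71 m.
Difference: 517.58 − 199.71 = 317.87 m.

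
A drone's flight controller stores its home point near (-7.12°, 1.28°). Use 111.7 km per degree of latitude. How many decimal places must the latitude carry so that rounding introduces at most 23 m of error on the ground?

4 decimal places

One degree of latitude covers 111700 m.
Rounding to N decimal places gives at most 0.5 × 10⁻ᴺ degrees of error, i.e. 0.5 × 10⁻ᴺ × 111700 m.
Need 0.5 × 111700 × 10⁻ᴺ ≤ 23 → 10⁻ᴺ ≤ 4.118e-04, so N ≥ 3.39.
At 3 places the error can reach 55.9 m, but 4 places keeps it to 5.58 m.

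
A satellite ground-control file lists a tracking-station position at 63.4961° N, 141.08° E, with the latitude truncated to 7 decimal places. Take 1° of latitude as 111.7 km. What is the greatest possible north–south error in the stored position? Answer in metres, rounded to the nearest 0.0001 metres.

0.0112 metres

Truncating at 7 decimal places can drop up to a full unit in the last place, so the latitude may be off by as much as 1e-07°.
So the N–S error is at most 1e-07 × 111700 = 0.01117 m.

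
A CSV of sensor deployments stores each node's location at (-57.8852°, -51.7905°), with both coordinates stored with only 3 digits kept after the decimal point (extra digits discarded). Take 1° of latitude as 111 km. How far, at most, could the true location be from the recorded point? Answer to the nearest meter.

126 meters

Truncating at 3 decimal places can drop up to a full unit in the last place, so each coordinate may be off by as much as 0.001°.
North–south component: 0.001° × 111000 = 111 m.
Longitude error → 0.001 × 111000 × cos 57.8852° = 0.001 × 111000 × 0.5316 ≈ 59.0095 m.
Worst case both components are at the extreme and orthogonal: √(111² + 59.0095²) ≈ 125.71 m.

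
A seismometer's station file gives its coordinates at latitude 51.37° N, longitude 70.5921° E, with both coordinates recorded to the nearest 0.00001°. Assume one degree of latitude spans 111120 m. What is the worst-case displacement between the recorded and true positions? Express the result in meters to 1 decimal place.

Rounding to 5 decimal places leaves each coordinate within ±5e-06° of the true value.
North–south component: 5e-06° × 111120 = 0.5556 m.
East–west component at 51.37°: 5e-06° × 111120 × cos 51.37° ≈ 5e-06 × 69371 ≈ 0.346855 m.
Combining orthogonally: (0.5556² + 0.346855²)^½ ≈ 0.654981 m.

0.7 meters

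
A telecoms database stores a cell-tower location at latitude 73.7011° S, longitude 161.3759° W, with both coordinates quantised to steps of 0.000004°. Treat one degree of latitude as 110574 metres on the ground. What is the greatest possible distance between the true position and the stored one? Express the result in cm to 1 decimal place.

23.0 cm

With a 0.000004° grid the true value lies within half a step, ±0.000004°/2 = ±2e-06°, of the stored one.
North–south component: 2e-06° × 110574 = 0.221148 m.
Longitude error → 2e-06 × 110574 × cos 73.7011° = 2e-06 × 110574 × 0.2806 ≈ 0.0620648 m.
Worst case both components are at the extreme and orthogonal: √(0.221148² + 0.0620648²) ≈ 0.229692 m.
That is 0.229692 m = 22.969 cm.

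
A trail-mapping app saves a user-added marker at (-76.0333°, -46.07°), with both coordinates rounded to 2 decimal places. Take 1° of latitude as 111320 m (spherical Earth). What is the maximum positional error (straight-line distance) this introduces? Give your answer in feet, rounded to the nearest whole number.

Rounding to 2 decimal places leaves each coordinate within ±0.005° of the true value.
North–south component: 0.005° × 111320 = 556.6 m.
East–west component at 76.0333°: 0.005° × 111320 × cos 76.0333° ≈ 0.005 × 26868 ≈ 134.34 m.
Combining orthogonally: (556.6² + 134.34²)^½ ≈ 572.583 m.
Converting: 572.583 m × 3.2808 ft/m ≈ 1878.6 ft.

1879 feet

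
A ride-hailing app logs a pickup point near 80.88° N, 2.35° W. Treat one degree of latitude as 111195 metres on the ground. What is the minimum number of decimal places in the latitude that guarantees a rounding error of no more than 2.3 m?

One degree of latitude covers 111195 m.
Rounding to N decimal places gives at most 0.5 × 10⁻ᴺ degrees of error, i.e. 0.5 × 10⁻ᴺ × 111195 m.
Setting 55597.5 × 10⁻ᴺ ≤ 2.3 gives 10ᴺ ≥ 2.417e+04, i.e. N ≥ 4.38.
So 5 decimal places suffice (0.556 m); 4 would allow up to 5.56 m.

5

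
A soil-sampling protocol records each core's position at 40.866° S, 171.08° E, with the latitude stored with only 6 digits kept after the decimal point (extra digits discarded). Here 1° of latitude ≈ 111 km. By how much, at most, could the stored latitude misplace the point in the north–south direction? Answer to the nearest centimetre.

Truncating at 6 decimal places can drop up to a full unit in the last place, so the latitude may be off by as much as 1e-06°.
North–south distance: 1e-06° × 111000 m/° = 0.111 m.
That is 0.111 m = 11.1 cm.

11 centimetres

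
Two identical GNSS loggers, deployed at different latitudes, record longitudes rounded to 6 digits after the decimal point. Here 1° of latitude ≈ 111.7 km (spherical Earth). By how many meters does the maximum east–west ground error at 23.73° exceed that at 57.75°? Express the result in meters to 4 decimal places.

0.0213 meters

Rounding to 6 decimal places leaves the longitude within ±5e-07° of the true value.
Error at 23.73° = 5e-07° × 111700 × cos 23.73° ≈ 0.05585 × 0.9155 = 0.051128 m.
Error at 57.75° = 5e-07° × 111700 × cos 57.75° ≈ 0.05585 × 0.5336 = 0.029802 m.
Difference: 0.051128 − 0.029802 = 0.021326 m.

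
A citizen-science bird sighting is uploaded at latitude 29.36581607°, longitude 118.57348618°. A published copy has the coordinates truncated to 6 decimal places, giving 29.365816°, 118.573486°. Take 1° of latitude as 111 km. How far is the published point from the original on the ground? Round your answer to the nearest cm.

Δlat = 29.36581607 − 29.365816 = +0.00000007°; Δlon = 118.57348618 − 118.573486 = +0.00000018°.
N–S: 0.00000007° × 111000 m/° = 0.00777 m.
E–W at 29.3658°: 0.00000018° × 111000 × cos 29.3658° = 0.00000018 × 111000 × 0.8715 ≈ 0.0174127 m.
Distance: √(0.00777² + 0.0174127²) ≈ 0.0190676 m.
That is 0.0190676 m = 1.9068 cm.

2 cm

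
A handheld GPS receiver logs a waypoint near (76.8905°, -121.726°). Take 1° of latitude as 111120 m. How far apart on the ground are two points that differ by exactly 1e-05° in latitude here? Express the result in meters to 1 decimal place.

1.1 meters

Along a meridian 1e-05° is 1e-05 × 111120 = 1.1112 m.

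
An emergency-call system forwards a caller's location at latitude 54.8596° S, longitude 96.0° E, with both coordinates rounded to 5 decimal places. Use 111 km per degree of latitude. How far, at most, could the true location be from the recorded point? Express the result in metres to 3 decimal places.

0.640 metres

Rounding to 5 decimal places leaves each coordinate within ±5e-06° of the true value.
N–S: 5e-06° × 111000 m/° = 0.555 m.
E–W at 54.8596°: 5e-06° × 111000 × cos 54.8596° = 5e-06 × 111000 × 0.5756 ≈ 0.319448 m.
The two errors are perpendicular, so the maximum displacement is √(0.555² + 0.319448²) ≈ 0.640369 m.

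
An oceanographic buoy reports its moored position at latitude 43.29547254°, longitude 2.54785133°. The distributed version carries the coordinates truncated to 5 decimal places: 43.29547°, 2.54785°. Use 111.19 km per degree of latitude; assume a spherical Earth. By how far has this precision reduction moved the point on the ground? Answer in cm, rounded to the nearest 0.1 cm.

Δlat = 43.29547254 − 43.29547 = +0.00000254°; Δlon = 2.54785133 − 2.54785 = +0.00000133°.
N–S: 0.00000254° × 111190 m/° = 0.282423 m.
East–west at this latitude: 0.00000133° × 111190 × cos 43.2955° ≈ 0.00000133 × 80927.1 = 0.107633 m.
Hypotenuse of the two orthogonal shifts: √(0.282423² + 0.107633²) = 0.302237 m.
That is 0.302237 m = 30.224 cm.

30.2 cm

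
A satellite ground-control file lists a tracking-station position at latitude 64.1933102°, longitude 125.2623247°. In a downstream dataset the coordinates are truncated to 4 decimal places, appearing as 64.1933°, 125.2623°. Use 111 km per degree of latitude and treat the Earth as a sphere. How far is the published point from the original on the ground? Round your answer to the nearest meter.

2 meters

Δlat = 64.1933102 − 64.1933 = +0.0000102°; Δlon = 125.2623247 − 125.2623 = +0.0000247°.
North–south shift: 0.0000102 × 111000 = 1.1322 m.
E–W at 64.1933°: 0.0000247° × 111000 × cos 64.1933° = 0.0000247 × 111000 × 0.4353 ≈ 1.19356 m.
Distance: √(1.1322² + 1.19356²) ≈ 1.64513 m.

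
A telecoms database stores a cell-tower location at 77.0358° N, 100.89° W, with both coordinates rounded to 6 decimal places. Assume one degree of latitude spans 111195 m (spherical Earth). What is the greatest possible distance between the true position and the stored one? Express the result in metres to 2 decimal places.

0.06 metres

Rounding to 6 decimal places leaves each coordinate within ±5e-07° of the true value.
North–south component: 5e-07° × 111195 = 0.0555975 m.
East–west component at 77.0358°: 5e-07° × 111195 × cos 77.0358° ≈ 5e-07 × 24945.7 ≈ 0.0124729 m.
The two errors are perpendicular, so the maximum displacement is √(0.0555975² + 0.0124729²) ≈ 0.0569794 m.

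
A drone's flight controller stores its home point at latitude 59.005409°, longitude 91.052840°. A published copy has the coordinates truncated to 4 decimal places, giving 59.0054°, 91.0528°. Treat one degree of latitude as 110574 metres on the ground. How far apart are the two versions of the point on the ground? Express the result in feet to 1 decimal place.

8.2 feet

The latitude changed by +0.000009° and the longitude by +0.000040°.
N–S: 0.000009° × 110574 m/° = 0.995166 m.
East–west at this latitude: 0.000040° × 110574 × cos 59.0054° ≈ 0.000040 × 56940.9 = 2.27764 m.
Hypotenuse of the two orthogonal shifts: √(0.995166² + 2.27764²) = 2.48555 m.
Converting: 2.48555 m × 3.2808 ft/m ≈ 8.1547 ft.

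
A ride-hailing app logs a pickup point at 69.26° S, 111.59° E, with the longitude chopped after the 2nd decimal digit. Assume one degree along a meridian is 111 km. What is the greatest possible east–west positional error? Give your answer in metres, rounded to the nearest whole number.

Truncating at 2 decimal places can drop up to a full unit in the last place, so the longitude may be off by as much as 0.01°.
Parallels shrink by cos φ, so at 69.26° a degree of longitude is 111000 × 0.3541 ≈ 39308.2 m.
So at most 0.01° × 39308.2 ≈ 393.082 m east–west.

393 metres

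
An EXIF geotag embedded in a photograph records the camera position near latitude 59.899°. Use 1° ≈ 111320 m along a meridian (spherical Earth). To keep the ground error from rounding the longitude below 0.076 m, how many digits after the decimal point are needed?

6 decimal places

At 59.899° one degree of longitude covers 111320 × cos 59.899° ≈ 111320 × 0.5015 ≈ 55829.9 m.
Rounding to N decimal places gives at most 0.5 × 10⁻ᴺ degrees of error, i.e. 0.5 × 10⁻ᴺ × 55829.9 m.
Setting 27914.9 × 10⁻ᴺ ≤ 0.076 gives 10ᴺ ≥ 3.673e+05, i.e. N ≥ 5.57.
At 5 places the error can reach 0.279 m, but 6 places keeps it to 0.0279 m.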